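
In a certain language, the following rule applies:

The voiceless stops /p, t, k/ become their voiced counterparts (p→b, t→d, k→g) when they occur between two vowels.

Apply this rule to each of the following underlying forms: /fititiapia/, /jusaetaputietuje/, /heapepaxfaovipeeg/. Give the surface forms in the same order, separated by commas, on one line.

/fititiapia/: /t/ is a voiceless stop between vowels /i/ and /i/, so it voices to [d]. /t/ is a voiceless stop between vowels /i/ and /i/, so it voices to [d]. /p/ is a voiceless stop between vowels /a/ and /i/, so it voices to [b]. → [fididiabia].
/jusaetaputietuje/: /t/ is a voiceless stop between vowels /e/ and /a/, so it voices to [d]. /p/ is a voiceless stop between vowels /a/ and /u/, so it voices to [b]. /t/ is a voiceless stop between vowels /u/ and /i/, so it voices to [d]. /t/ is a voiceless stop between vowels /e/ and /u/, so it voices to [d]. → [jusaedabudieduje].
/heapepaxfaovipeeg/: /p/ is a voiceless stop between vowels /a/ and /e/, so it voices to [b]. /p/ is a voiceless stop between vowels /e/ and /a/, so it voices to [b]. /p/ is a voiceless stop between vowels /i/ and /e/, so it voices to [b]. → [heabebaxfaovibeeg].

fididiabia, jusaedabudieduje, heabebaxfaovibeeg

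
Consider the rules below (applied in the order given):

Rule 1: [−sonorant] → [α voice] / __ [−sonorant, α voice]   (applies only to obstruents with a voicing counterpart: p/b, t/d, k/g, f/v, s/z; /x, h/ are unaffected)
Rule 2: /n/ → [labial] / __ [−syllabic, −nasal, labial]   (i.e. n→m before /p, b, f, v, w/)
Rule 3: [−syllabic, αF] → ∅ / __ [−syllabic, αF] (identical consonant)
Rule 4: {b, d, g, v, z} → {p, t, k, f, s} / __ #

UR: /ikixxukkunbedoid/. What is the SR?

Rule 1 (regressive voicing assimilation): no segment meets the environment; /ikixxukkunbedoid/ is unchanged.
Rule 2 (nasal place assimilation): /n/ precedes the labial consonant /b/, so it assimilates in place to [m]. /ikixxukkunbedoid/ → ikixxukkumbedoid.
Rule 3 (degemination): /xx/ is a geminate; the first /x/ deletes. /kk/ is a geminate; the first /k/ deletes. /ikixxukkumbedoid/ → ikixukumbedoid.
Rule 4 (final devoicing): /d/ is a voiced obstruent in word-final position, so it devoices to [t]. /ikixukumbedoid/ → ikixukumbedoit.

ikixukumbedoit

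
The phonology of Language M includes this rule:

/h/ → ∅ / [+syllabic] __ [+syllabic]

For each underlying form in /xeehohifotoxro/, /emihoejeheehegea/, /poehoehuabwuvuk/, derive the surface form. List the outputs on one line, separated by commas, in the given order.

/xeehohifotoxro/: /h/ occurs between vowels /e/ and /o/, so it deletes. /h/ occurs between vowels /o/ and /i/, so it deletes. → [xeeoifotoxro].
/emihoejeheehegea/: /h/ occurs between vowels /i/ and /o/, so it deletes. /h/ occurs between vowels /e/ and /e/, so it deletes. /h/ occurs between vowels /e/ and /e/, so it deletes. → [emioejeeeegea].
/poehoehuabwuvuk/: /h/ occurs between vowels /e/ and /o/, so it deletes. /h/ occurs between vowels /e/ and /u/, so it deletes. → [poeoeuabwuvuk].

xeeoifotoxro, emioejeeeegea, poeoeuabwuvuk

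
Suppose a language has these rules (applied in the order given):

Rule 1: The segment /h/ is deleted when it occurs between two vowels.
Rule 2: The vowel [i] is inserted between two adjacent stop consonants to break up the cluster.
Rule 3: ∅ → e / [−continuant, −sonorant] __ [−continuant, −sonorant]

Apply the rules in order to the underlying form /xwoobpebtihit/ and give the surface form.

xwoobipebitiit

Rule 1 (intervocalic h-deletion): /h/ occurs between vowels /i/ and /i/, so it deletes. /xwoobpebtihit/ → xwoobpebtiit.
Rule 2 (stop-cluster i-epenthesis): /b/ and /p/ form a stop–stop cluster, so [i] is inserted between them. /b/ and /t/ form a stop–stop cluster, so [i] is inserted between them. /xwoobpebtiit/ → xwoobipebitiit.
Rule 3 (stop-cluster e-epenthesis): no segment meets the environment; /xwoobipebitiit/ is unchanged.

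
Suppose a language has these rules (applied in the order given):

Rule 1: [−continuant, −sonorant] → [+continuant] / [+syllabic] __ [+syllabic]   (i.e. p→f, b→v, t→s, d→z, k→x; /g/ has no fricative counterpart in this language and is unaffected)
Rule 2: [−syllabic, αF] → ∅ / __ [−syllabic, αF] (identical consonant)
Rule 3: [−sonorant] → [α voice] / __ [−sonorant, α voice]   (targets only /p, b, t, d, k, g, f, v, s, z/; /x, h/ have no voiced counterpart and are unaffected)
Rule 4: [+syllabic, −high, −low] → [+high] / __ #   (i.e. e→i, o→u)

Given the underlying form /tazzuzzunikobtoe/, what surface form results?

Rule 1 (intervocalic spirantization): /k/ is a stop between vowels /i/ and /o/, so it spirantizes to the fricative [x]. /tazzuzzunikobtoe/ → tazzuzzunixobtoe.
Rule 2 (degemination): /zz/ is a geminate; the first /z/ deletes. /zz/ is a geminate; the first /z/ deletes. /tazzuzzunixobtoe/ → tazuzunixobtoe.
Rule 3 (regressive voicing assimilation): /b/ precedes the voiceless obstruent /t/, so it devoices to [p] by assimilation. /tazuzunixobtoe/ → tazuzunixoptoe.
Rule 4 (final vowel raising): /e/ is a mid vowel in word-final position, so it raises to [i]. /tazuzunixoptoe/ → tazuzunixoptoi.

tazuzunixoptoi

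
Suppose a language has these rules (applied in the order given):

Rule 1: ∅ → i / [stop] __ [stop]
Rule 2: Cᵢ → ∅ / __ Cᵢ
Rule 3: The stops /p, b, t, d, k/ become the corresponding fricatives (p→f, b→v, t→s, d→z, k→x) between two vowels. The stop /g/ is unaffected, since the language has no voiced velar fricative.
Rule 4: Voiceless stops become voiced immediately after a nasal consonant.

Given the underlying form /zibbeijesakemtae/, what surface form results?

Rule 1 (stop-cluster i-epenthesis): /b/ and /b/ form a stop–stop cluster, so [i] is inserted between them. /zibbeijesakemtae/ → zibibeijesakemtae.
Rule 2 (degemination): no segment meets the environment; /zibibeijesakemtae/ is unchanged.
Rule 3 (intervocalic spirantization): /b/ is a stop between vowels /i/ and /i/, so it spirantizes to the fricative [v]. /b/ is a stop between vowels /i/ and /e/, so it spirantizes to the fricative [v]. /k/ is a stop between vowels /a/ and /e/, so it spirantizes to the fricative [x]. /zibibeijesakemtae/ → ziviveijesaxemtae.
Rule 4 (post-nasal voicing): /t/ is a voiceless stop immediately after the nasal /m/, so it voices to [d]. /ziviveijesaxemtae/ → ziviveijesaxemdae.

ziviveijesaxemdae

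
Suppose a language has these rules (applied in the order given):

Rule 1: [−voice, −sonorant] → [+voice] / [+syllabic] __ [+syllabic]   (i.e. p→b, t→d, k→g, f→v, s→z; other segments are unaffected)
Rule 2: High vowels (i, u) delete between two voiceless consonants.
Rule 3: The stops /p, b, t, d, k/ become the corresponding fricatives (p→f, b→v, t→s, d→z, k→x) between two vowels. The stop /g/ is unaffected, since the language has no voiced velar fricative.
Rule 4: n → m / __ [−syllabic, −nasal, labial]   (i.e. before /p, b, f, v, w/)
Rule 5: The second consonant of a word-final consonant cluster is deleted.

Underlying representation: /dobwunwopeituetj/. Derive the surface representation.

dobwumwoveizuet

Rule 1 (intervocalic voicing): /p/ is a voiceless obstruent between vowels /o/ and /e/, so it voices to [b]. /t/ is a voiceless obstruent between vowels /i/ and /u/, so it voices to [d]. /dobwunwopeituetj/ → dobwunwobeiduetj.
Rule 2 (high vowel syncope): no segment meets the environment; /dobwunwobeiduetj/ is unchanged.
Rule 3 (intervocalic spirantization): /b/ is a stop between vowels /o/ and /e/, so it spirantizes to the fricative [v]. /d/ is a stop between vowels /i/ and /u/, so it spirantizes to the fricative [z]. /dobwunwobeiduetj/ → dobwunwoveizuetj.
Rule 4 (nasal place assimilation): /n/ precedes the labial consonant /w/, so it assimilates in place to [m]. /dobwunwoveizuetj/ → dobwumwoveizuetj.
Rule 5 (final cluster simplification): /j/ is the second consonant of a word-final cluster /tj/, so it deletes. /dobwumwoveizuetj/ → dobwumwoveizuet.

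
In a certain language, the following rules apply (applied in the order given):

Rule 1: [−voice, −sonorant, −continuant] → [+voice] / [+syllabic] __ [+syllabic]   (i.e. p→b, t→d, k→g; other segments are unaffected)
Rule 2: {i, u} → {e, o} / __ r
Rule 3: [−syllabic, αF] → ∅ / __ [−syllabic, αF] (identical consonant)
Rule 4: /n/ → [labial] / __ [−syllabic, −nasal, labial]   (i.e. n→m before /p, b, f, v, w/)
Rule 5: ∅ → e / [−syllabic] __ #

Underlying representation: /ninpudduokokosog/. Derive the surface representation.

nimpuduogogosoge

Rule 1 (intervocalic voicing): /k/ is a voiceless stop between vowels /o/ and /o/, so it voices to [g]. /k/ is a voiceless stop between vowels /o/ and /o/, so it voices to [g]. /ninpudduokokosog/ → ninpudduogogosog.
Rule 2 (pre-rhotic lowering): no segment meets the environment; /ninpudduogogosog/ is unchanged.
Rule 3 (degemination): /dd/ is a geminate; the first /d/ deletes. /ninpudduogogosog/ → ninpuduogogosog.
Rule 4 (nasal place assimilation): /n/ precedes the labial consonant /p/, so it assimilates in place to [m]. /ninpuduogogosog/ → nimpuduogogosog.
Rule 5 (final e-epenthesis): the form ends in the consonant /g/, so [e] is inserted word-finally. /nimpuduogogosog/ → nimpuduogogosoge.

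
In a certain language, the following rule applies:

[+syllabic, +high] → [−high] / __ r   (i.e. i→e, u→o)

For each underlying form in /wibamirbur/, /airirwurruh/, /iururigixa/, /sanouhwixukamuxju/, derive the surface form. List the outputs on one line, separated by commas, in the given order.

wibamerbor, aererworruh, iororigixa, sanouhwixukamuxju

/wibamirbur/: /i/ is a high vowel immediately before /r/, so it lowers to [e]. /u/ is a high vowel immediately before /r/, so it lowers to [o]. → [wibamerbor].
/airirwurruh/: /i/ is a high vowel immediately before /r/, so it lowers to [e]. /i/ is a high vowel immediately before /r/, so it lowers to [e]. /u/ is a high vowel immediately before /r/, so it lowers to [o]. → [aererworruh].
/iururigixa/: /u/ is a high vowel immediately before /r/, so it lowers to [o]. /u/ is a high vowel immediately before /r/, so it lowers to [o]. → [iororigixa].
/sanouhwixukamuxju/: the rule's environment is not met; surfaces unchanged as [sanouhwixukamuxju].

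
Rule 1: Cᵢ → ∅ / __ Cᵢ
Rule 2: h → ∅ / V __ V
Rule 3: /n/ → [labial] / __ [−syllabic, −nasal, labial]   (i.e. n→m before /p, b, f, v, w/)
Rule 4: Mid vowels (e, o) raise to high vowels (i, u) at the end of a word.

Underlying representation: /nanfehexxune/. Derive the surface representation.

namfeexuni

Rule 1 (degemination): /xx/ is a geminate; the first /x/ deletes. /nanfehexxune/ → nanfehexune.
Rule 2 (intervocalic h-deletion): /h/ occurs between vowels /e/ and /e/, so it deletes. /nanfehexune/ → nanfeexune.
Rule 3 (nasal place assimilation): /n/ precedes the labial consonant /f/, so it assimilates in place to [m]. /nanfeexune/ → namfeexune.
Rule 4 (final vowel raising): /e/ is a mid vowel in word-final position, so it raises to [i]. /namfeexune/ → namfeexuni.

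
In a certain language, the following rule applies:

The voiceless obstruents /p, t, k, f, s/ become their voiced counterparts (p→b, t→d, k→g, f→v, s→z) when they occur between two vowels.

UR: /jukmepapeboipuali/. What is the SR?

Scanning /jukmepapeboipuali/: /k/ at position 3 is not in the conditioning environment; /p/ is a voiceless obstruent between vowels /e/ and /a/, so it voices to [b]; /p/ is a voiceless obstruent between vowels /a/ and /e/, so it voices to [b]; /p/ is a voiceless obstruent between vowels /i/ and /u/, so it voices to [b].
Result: [jukmebabeboibuali].

jukmebabeboibuali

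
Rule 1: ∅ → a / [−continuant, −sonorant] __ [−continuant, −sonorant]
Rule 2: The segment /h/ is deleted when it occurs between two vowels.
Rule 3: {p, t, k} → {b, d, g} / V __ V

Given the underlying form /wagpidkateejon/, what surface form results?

wagabidagadeejon

Rule 1 (stop-cluster a-epenthesis): /g/ and /p/ form a stop–stop cluster, so [a] is inserted between them. /d/ and /k/ form a stop–stop cluster, so [a] is inserted between them. /wagpidkateejon/ → wagapidakateejon.
Rule 2 (intervocalic h-deletion): no segment meets the environment; /wagapidakateejon/ is unchanged.
Rule 3 (intervocalic voicing): /p/ is a voiceless stop between vowels /a/ and /i/, so it voices to [b]. /k/ is a voiceless stop between vowels /a/ and /a/, so it voices to [g]. /t/ is a voiceless stop between vowels /a/ and /e/, so it voices to [d]. /wagapidakateejon/ → wagabidagadeejon.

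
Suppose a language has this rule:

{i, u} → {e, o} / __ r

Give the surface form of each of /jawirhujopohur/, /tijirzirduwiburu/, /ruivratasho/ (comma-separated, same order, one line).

/jawirhujopohur/: /i/ is a high vowel immediately before /r/, so it lowers to [e]. /u/ is a high vowel immediately before /r/, so it lowers to [o]. → [jawerhujopohor].
/tijirzirduwiburu/: /i/ is a high vowel immediately before /r/, so it lowers to [e]. /i/ is a high vowel immediately before /r/, so it lowers to [e]. /u/ is a high vowel immediately before /r/, so it lowers to [o]. → [tijerzerduwiboru].
/ruivratasho/: the rule's environment is not met; surfaces unchanged as [ruivratasho].

jawerhujopohor, tijerzerduwiboru, ruivratasho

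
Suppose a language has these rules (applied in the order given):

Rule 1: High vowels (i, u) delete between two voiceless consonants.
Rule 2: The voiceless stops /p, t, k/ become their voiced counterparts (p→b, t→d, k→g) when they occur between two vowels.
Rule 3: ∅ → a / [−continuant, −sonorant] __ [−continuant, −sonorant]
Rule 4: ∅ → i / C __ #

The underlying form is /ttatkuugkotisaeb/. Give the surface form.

tatatakuugakotsaebi

Rule 1 (high vowel syncope): /i/ is a high vowel flanked by voiceless consonants /t/ and /s/, so it deletes. /ttatkuugkotisaeb/ → ttatkuugkotsaeb.
Rule 2 (intervocalic voicing): no segment meets the environment; /ttatkuugkotsaeb/ is unchanged.
Rule 3 (stop-cluster a-epenthesis): /t/ and /t/ form a stop–stop cluster, so [a] is inserted between them. /t/ and /k/ form a stop–stop cluster, so [a] is inserted between them. /g/ and /k/ form a stop–stop cluster, so [a] is inserted between them. /ttatkuugkotsaeb/ → tatatakuugakotsaeb.
Rule 4 (final i-epenthesis): the form ends in the consonant /b/, so [i] is inserted word-finally. /tatatakuugakotsaeb/ → tatatakuugakotsaebi.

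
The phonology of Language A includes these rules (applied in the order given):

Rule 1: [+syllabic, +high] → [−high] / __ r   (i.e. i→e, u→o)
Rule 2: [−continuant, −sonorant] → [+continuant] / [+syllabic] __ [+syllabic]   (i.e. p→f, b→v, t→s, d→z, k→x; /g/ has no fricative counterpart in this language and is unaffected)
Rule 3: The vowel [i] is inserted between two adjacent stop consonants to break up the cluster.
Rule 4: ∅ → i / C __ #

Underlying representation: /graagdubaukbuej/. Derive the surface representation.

Rule 1 (pre-rhotic lowering): no segment meets the environment; /graagdubaukbuej/ is unchanged.
Rule 2 (intervocalic spirantization): /b/ is a stop between vowels /u/ and /a/, so it spirantizes to the fricative [v]. /graagdubaukbuej/ → graagduvaukbuej.
Rule 3 (stop-cluster i-epenthesis): /g/ and /d/ form a stop–stop cluster, so [i] is inserted between them. /k/ and /b/ form a stop–stop cluster, so [i] is inserted between them. /graagduvaukbuej/ → graagiduvaukibuej.
Rule 4 (final i-epenthesis): the form ends in the consonant /j/, so [i] is inserted word-finally. /graagiduvaukibuej/ → graagiduvaukibueji.

graagiduvaukibueji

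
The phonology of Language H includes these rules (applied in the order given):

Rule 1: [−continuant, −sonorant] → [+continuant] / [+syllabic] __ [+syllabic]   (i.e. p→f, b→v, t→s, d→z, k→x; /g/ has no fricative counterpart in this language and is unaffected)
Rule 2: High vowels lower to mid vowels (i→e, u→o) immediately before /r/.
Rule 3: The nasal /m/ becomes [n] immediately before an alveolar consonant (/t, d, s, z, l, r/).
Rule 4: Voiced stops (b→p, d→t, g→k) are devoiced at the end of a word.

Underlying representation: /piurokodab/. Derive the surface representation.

pioroxozap

Rule 1 (intervocalic spirantization): /k/ is a stop between vowels /o/ and /o/, so it spirantizes to the fricative [x]. /d/ is a stop between vowels /o/ and /a/, so it spirantizes to the fricative [z]. /piurokodab/ → piuroxozab.
Rule 2 (pre-rhotic lowering): /u/ is a high vowel immediately before /r/, so it lowers to [o]. /piuroxozab/ → pioroxozab.
Rule 3 (nasal place assimilation): no segment meets the environment; /pioroxozab/ is unchanged.
Rule 4 (final devoicing): /b/ is a voiced stop in word-final position, so it devoices to [p]. /pioroxozab/ → pioroxozap.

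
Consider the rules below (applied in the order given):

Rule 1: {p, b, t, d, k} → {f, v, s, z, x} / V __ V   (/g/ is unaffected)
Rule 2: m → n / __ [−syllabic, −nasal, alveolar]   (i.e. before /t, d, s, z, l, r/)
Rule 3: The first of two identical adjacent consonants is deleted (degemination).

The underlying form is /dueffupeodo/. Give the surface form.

duefufeozo

Rule 1 (intervocalic spirantization): /p/ is a stop between vowels /u/ and /e/, so it spirantizes to the fricative [f]. /d/ is a stop between vowels /o/ and /o/, so it spirantizes to the fricative [z]. /dueffupeodo/ → dueffufeozo.
Rule 2 (nasal place assimilation): no segment meets the environment; /dueffufeozo/ is unchanged.
Rule 3 (degemination): /ff/ is a geminate; the first /f/ deletes. /dueffufeozo/ → duefufeozo.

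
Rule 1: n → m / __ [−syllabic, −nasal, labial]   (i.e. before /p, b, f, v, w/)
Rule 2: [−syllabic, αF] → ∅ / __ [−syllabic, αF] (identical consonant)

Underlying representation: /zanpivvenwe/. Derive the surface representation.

Rule 1 (nasal place assimilation): /n/ precedes the labial consonant /p/, so it assimilates in place to [m]. /n/ precedes the labial consonant /w/, so it assimilates in place to [m]. /zanpivvenwe/ → zampivvemwe.
Rule 2 (degemination): /vv/ is a geminate; the first /v/ deletes. /zampivvemwe/ → zampivemwe.

zampivemwe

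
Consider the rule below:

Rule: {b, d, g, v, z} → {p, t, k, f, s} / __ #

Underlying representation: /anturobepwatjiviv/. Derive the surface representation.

anturobepwatjivif

/v/ is a voiced obstruent in word-final position, so it devoices to [f].
Surface form: [anturobepwatjivif].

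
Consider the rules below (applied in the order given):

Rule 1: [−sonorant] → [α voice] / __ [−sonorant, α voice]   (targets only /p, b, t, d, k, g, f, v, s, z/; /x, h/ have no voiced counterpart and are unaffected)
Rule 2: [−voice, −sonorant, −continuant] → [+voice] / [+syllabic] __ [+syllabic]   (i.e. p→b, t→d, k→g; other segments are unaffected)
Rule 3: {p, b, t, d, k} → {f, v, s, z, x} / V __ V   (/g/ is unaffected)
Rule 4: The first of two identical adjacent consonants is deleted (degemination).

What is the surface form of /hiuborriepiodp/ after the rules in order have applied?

Rule 1 (regressive voicing assimilation): /d/ precedes the voiceless obstruent /p/, so it devoices to [t] by assimilation. /hiuborriepiodp/ → hiuborriepiotp.
Rule 2 (intervocalic voicing): /p/ is a voiceless stop between vowels /e/ and /i/, so it voices to [b]. /hiuborriepiotp/ → hiuborriebiotp.
Rule 3 (intervocalic spirantization): /b/ is a stop between vowels /u/ and /o/, so it spirantizes to the fricative [v]. /b/ is a stop between vowels /e/ and /i/, so it spirantizes to the fricative [v]. /hiuborriebiotp/ → hiuvorrieviotp.
Rule 4 (degemination): /rr/ is a geminate; the first /r/ deletes. /hiuvorrieviotp/ → hiuvorieviotp.

hiuvorieviotp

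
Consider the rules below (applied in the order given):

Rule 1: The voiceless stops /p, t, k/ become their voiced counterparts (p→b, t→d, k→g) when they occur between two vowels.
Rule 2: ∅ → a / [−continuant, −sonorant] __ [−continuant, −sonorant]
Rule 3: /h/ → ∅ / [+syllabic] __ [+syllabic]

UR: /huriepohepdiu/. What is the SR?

Rule 1 (intervocalic voicing): /p/ is a voiceless stop between vowels /e/ and /o/, so it voices to [b]. /huriepohepdiu/ → huriebohepdiu.
Rule 2 (stop-cluster a-epenthesis): /p/ and /d/ form a stop–stop cluster, so [a] is inserted between them. /huriebohepdiu/ → huriebohepadiu.
Rule 3 (intervocalic h-deletion): /h/ occurs between vowels /o/ and /e/, so it deletes. /huriebohepadiu/ → hurieboepadiu.

hurieboepadiu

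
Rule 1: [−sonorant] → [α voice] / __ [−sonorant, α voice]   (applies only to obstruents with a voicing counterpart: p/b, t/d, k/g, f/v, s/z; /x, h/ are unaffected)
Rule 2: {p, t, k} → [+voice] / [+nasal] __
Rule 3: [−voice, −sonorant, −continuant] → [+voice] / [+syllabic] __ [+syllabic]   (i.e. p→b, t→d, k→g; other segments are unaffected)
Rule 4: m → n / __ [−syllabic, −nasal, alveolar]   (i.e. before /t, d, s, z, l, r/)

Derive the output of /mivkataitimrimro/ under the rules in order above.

mifkadaidinrinro

Rule 1 (regressive voicing assimilation): /v/ precedes the voiceless obstruent /k/, so it devoices to [f] by assimilation. /mivkataitimrimro/ → mifkataitimrimro.
Rule 2 (post-nasal voicing): no segment meets the environment; /mifkataitimrimro/ is unchanged.
Rule 3 (intervocalic voicing): /t/ is a voiceless stop between vowels /a/ and /a/, so it voices to [d]. /t/ is a voiceless stop between vowels /i/ and /i/, so it voices to [d]. /mifkataitimrimro/ → mifkadaidimrimro.
Rule 4 (nasal place assimilation): /m/ precedes the alveolar consonant /r/, so it assimilates in place to [n]. /m/ precedes the alveolar consonant /r/, so it assimilates in place to [n]. /mifkadaidimrimro/ → mifkadaidinrinro.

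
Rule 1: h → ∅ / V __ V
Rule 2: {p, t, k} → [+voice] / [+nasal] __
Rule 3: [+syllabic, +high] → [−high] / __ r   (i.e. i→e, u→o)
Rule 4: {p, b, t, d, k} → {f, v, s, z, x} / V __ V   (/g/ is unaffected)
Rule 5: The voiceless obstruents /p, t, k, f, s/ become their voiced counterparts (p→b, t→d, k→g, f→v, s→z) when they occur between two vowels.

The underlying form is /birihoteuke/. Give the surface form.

Rule 1 (intervocalic h-deletion): /h/ occurs between vowels /i/ and /o/, so it deletes. /birihoteuke/ → birioteuke.
Rule 2 (post-nasal voicing): no segment meets the environment; /birioteuke/ is unchanged.
Rule 3 (pre-rhotic lowering): /i/ is a high vowel immediately before /r/, so it lowers to [e]. /birioteuke/ → berioteuke.
Rule 4 (intervocalic spirantization): /t/ is a stop between vowels /o/ and /e/, so it spirantizes to the fricative [s]. /k/ is a stop between vowels /u/ and /e/, so it spirantizes to the fricative [x]. /berioteuke/ → berioseuxe.
Rule 5 (intervocalic voicing): /s/ is a voiceless obstruent between vowels /o/ and /e/, so it voices to [z]. /berioseuxe/ → beriozeuxe.

beriozeuxe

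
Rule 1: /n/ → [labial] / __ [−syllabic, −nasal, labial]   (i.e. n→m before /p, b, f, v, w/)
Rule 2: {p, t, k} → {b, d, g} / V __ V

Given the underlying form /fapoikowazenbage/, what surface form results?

Rule 1 (nasal place assimilation): /n/ precedes the labial consonant /b/, so it assimilates in place to [m]. /fapoikowazenbage/ → fapoikowazembage.
Rule 2 (intervocalic voicing): /p/ is a voiceless stop between vowels /a/ and /o/, so it voices to [b]. /k/ is a voiceless stop between vowels /i/ and /o/, so it voices to [g]. /fapoikowazembage/ → faboigowazembage.

faboigowazembage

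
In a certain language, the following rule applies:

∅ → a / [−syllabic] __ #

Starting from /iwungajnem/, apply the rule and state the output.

iwungajnema

the form ends in the consonant /m/, so [a] is inserted word-finally.
Surface form: [iwungajnema].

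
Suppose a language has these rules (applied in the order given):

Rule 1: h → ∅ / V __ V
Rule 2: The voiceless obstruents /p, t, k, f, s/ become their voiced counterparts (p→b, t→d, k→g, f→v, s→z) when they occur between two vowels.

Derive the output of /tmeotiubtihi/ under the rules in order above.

Rule 1 (intervocalic h-deletion): /h/ occurs between vowels /i/ and /i/, so it deletes. /tmeotiubtihi/ → tmeotiubtii.
Rule 2 (intervocalic voicing): /t/ is a voiceless obstruent between vowels /o/ and /i/, so it voices to [d]. /tmeotiubtii/ → tmeodiubtii.

tmeodiubtii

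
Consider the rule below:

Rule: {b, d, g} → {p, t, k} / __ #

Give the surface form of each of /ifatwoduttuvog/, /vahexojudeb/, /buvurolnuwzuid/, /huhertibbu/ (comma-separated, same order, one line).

ifatwoduttuvok, vahexojudep, buvurolnuwzuit, huhertibbu

/ifatwoduttuvog/: /g/ is a voiced stop in word-final position, so it devoices to [k]. → [ifatwoduttuvok].
/vahexojudeb/: /b/ is a voiced stop in word-final position, so it devoices to [p]. → [vahexojudep].
/buvurolnuwzuid/: /d/ is a voiced stop in word-final position, so it devoices to [t]. → [buvurolnuwzuit].
/huhertibbu/: the rule's environment is not met; surfaces unchanged as [huhertibbu].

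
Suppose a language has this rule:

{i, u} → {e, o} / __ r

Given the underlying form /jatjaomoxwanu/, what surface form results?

jatjaomoxwanu

No segment of /jatjaomoxwanu/ meets the structural description of the rule, so the form surfaces unchanged.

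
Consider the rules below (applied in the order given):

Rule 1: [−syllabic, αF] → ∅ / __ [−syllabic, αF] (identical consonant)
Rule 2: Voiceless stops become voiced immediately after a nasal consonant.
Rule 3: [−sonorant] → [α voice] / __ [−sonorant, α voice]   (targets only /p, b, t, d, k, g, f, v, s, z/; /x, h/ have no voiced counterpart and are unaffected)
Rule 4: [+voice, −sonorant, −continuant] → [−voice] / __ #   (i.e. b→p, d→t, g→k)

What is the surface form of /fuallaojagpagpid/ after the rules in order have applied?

Rule 1 (degemination): /ll/ is a geminate; the first /l/ deletes. /fuallaojagpagpid/ → fualaojagpagpid.
Rule 2 (post-nasal voicing): no segment meets the environment; /fualaojagpagpid/ is unchanged.
Rule 3 (regressive voicing assimilation): /g/ precedes the voiceless obstruent /p/, so it devoices to [k] by assimilation. /g/ precedes the voiceless obstruent /p/, so it devoices to [k] by assimilation. /fualaojagpagpid/ → fualaojakpakpid.
Rule 4 (final devoicing): /d/ is a voiced stop in word-final position, so it devoices to [t]. /fualaojakpakpid/ → fualaojakpakpit.

fualaojakpakpit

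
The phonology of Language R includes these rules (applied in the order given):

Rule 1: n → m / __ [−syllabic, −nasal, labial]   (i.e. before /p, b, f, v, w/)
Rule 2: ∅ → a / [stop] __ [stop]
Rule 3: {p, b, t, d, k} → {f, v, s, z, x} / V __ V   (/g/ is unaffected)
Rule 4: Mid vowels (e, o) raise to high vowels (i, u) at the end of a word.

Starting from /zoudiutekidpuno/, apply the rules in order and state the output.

zouziusexizafunu

Rule 1 (nasal place assimilation): no segment meets the environment; /zoudiutekidpuno/ is unchanged.
Rule 2 (stop-cluster a-epenthesis): /d/ and /p/ form a stop–stop cluster, so [a] is inserted between them. /zoudiutekidpuno/ → zoudiutekidapuno.
Rule 3 (intervocalic spirantization): /d/ is a stop between vowels /u/ and /i/, so it spirantizes to the fricative [z]. /t/ is a stop between vowels /u/ and /e/, so it spirantizes to the fricative [s]. /k/ is a stop between vowels /e/ and /i/, so it spirantizes to the fricative [x]. /d/ is a stop between vowels /i/ and /a/, so it spirantizes to the fricative [z]. /p/ is a stop between vowels /a/ and /u/, so it spirantizes to the fricative [f]. /zoudiutekidapuno/ → zouziusexizafuno.
Rule 4 (final vowel raising): /o/ is a mid vowel in word-final position, so it raises to [u]. /zouziusexizafuno/ → zouziusexizafunu.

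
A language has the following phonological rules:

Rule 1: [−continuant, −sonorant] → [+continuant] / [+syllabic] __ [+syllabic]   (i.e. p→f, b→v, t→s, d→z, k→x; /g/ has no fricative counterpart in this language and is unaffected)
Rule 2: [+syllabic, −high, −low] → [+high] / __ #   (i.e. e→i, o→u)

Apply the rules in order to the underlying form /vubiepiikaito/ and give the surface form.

Rule 1 (intervocalic spirantization): /b/ is a stop between vowels /u/ and /i/, so it spirantizes to the fricative [v]. /p/ is a stop between vowels /e/ and /i/, so it spirantizes to the fricative [f]. /k/ is a stop between vowels /i/ and /a/, so it spirantizes to the fricative [x]. /t/ is a stop between vowels /i/ and /o/, so it spirantizes to the fricative [s]. /vubiepiikaito/ → vuviefiixaiso.
Rule 2 (final vowel raising): /o/ is a mid vowel in word-final position, so it raises to [u]. /vuviefiixaiso/ → vuviefiixaisu.

vuviefiixaisu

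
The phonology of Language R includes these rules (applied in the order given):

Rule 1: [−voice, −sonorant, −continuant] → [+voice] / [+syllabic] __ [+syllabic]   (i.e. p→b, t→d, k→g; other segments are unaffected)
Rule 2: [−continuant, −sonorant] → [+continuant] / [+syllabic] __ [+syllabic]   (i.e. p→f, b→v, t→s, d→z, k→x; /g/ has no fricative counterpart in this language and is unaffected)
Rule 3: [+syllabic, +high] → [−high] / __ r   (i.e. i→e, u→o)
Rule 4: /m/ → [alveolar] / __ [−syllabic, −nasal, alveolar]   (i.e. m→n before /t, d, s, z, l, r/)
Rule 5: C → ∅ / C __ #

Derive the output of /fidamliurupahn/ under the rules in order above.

Rule 1 (intervocalic voicing): /p/ is a voiceless stop between vowels /u/ and /a/, so it voices to [b]. /fidamliurupahn/ → fidamliurubahn.
Rule 2 (intervocalic spirantization): /d/ is a stop between vowels /i/ and /a/, so it spirantizes to the fricative [z]. /b/ is a stop between vowels /u/ and /a/, so it spirantizes to the fricative [v]. /fidamliurubahn/ → fizamliuruvahn.
Rule 3 (pre-rhotic lowering): /u/ is a high vowel immediately before /r/, so it lowers to [o]. /fizamliuruvahn/ → fizamlioruvahn.
Rule 4 (nasal place assimilation): /m/ precedes the alveolar consonant /l/, so it assimilates in place to [n]. /fizamlioruvahn/ → fizanlioruvahn.
Rule 5 (final cluster simplification): /n/ is the second consonant of a word-final cluster /hn/, so it deletes. /fizanlioruvahn/ → fizanlioruvah.

fizanlioruvah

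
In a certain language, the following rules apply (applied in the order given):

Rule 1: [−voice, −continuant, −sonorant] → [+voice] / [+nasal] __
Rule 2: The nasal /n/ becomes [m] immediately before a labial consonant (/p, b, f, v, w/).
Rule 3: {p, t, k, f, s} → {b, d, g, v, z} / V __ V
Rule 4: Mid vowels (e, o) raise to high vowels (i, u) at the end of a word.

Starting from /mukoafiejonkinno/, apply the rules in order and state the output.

mugoaviejonginnu

Rule 1 (post-nasal voicing): /k/ is a voiceless stop immediately after the nasal /n/, so it voices to [g]. /mukoafiejonkinno/ → mukoafiejonginno.
Rule 2 (nasal place assimilation): no segment meets the environment; /mukoafiejonginno/ is unchanged.
Rule 3 (intervocalic voicing): /k/ is a voiceless obstruent between vowels /u/ and /o/, so it voices to [g]. /f/ is a voiceless obstruent between vowels /a/ and /i/, so it voices to [v]. /mukoafiejonginno/ → mugoaviejonginno.
Rule 4 (final vowel raising): /o/ is a mid vowel in word-final position, so it raises to [u]. /mugoaviejonginno/ → mugoaviejonginnu.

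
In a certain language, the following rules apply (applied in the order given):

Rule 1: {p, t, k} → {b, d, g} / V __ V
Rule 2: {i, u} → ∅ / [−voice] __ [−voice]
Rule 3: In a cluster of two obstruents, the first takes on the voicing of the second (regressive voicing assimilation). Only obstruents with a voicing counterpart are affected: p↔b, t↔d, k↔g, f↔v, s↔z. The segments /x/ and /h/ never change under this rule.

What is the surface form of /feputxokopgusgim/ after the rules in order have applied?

Rule 1 (intervocalic voicing): /p/ is a voiceless stop between vowels /e/ and /u/, so it voices to [b]. /k/ is a voiceless stop between vowels /o/ and /o/, so it voices to [g]. /feputxokopgusgim/ → febutxogopgusgim.
Rule 2 (high vowel syncope): no segment meets the environment; /febutxogopgusgim/ is unchanged.
Rule 3 (regressive voicing assimilation): /p/ precedes the voiced obstruent /g/, so it voices to [b] by assimilation. /s/ precedes the voiced obstruent /g/, so it voices to [z] by assimilation. /febutxogopgusgim/ → febutxogobguzgim.

febutxogobguzgim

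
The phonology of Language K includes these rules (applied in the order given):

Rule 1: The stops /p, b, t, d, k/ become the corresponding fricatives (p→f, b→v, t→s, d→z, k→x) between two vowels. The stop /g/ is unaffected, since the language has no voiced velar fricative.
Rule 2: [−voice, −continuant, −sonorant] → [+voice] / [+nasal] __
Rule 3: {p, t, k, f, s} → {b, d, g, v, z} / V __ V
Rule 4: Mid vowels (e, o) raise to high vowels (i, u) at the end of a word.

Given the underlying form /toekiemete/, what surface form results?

Rule 1 (intervocalic spirantization): /k/ is a stop between vowels /e/ and /i/, so it spirantizes to the fricative [x]. /t/ is a stop between vowels /e/ and /e/, so it spirantizes to the fricative [s]. /toekiemete/ → toexiemese.
Rule 2 (post-nasal voicing): no segment meets the environment; /toexiemese/ is unchanged.
Rule 3 (intervocalic voicing): /s/ is a voiceless obstruent between vowels /e/ and /e/, so it voices to [z]. /toexiemese/ → toexiemeze.
Rule 4 (final vowel raising): /e/ is a mid vowel in word-final position, so it raises to [i]. /toexiemeze/ → toexiemezi.

toexiemezi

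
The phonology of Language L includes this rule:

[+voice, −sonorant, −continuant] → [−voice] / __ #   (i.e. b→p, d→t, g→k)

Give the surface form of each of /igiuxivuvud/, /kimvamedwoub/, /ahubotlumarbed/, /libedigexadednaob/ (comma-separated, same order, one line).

igiuxivuvut, kimvamedwoup, ahubotlumarbet, libedigexadednaop

/igiuxivuvud/: /d/ is a voiced stop in word-final position, so it devoices to [t]. → [igiuxivuvut].
/kimvamedwoub/: /b/ is a voiced stop in word-final position, so it devoices to [p]. → [kimvamedwoup].
/ahubotlumarbed/: /d/ is a voiced stop in word-final position, so it devoices to [t]. → [ahubotlumarbet].
/libedigexadednaob/: /b/ is a voiced stop in word-final position, so it devoices to [p]. → [libedigexadednaop].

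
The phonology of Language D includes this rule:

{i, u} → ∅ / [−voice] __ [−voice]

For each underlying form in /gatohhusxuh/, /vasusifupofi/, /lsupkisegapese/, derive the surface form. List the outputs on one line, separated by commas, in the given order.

gatohhsxh, vassfpofi, lspksegapese

/gatohhusxuh/: /u/ is a high vowel flanked by voiceless consonants /h/ and /s/, so it deletes. /u/ is a high vowel flanked by voiceless consonants /x/ and /h/, so it deletes. → [gatohhsxh].
/vasusifupofi/: /u/ is a high vowel flanked by voiceless consonants /s/ and /s/, so it deletes. /i/ is a high vowel flanked by voiceless consonants /s/ and /f/, so it deletes. /u/ is a high vowel flanked by voiceless consonants /f/ and /p/, so it deletes. → [vassfpofi].
/lsupkisegapese/: /u/ is a high vowel flanked by voiceless consonants /s/ and /p/, so it deletes. /i/ is a high vowel flanked by voiceless consonants /k/ and /s/, so it deletes. → [lspksegapese].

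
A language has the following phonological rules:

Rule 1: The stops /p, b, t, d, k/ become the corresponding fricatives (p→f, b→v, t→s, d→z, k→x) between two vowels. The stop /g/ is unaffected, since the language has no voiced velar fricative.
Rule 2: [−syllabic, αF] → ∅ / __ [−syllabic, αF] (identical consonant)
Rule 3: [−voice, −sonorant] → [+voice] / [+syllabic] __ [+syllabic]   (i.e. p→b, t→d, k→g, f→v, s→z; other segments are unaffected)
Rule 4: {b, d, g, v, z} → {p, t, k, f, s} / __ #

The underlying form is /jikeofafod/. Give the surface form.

Rule 1 (intervocalic spirantization): /k/ is a stop between vowels /i/ and /e/, so it spirantizes to the fricative [x]. /jikeofafod/ → jixeofafod.
Rule 2 (degemination): no segment meets the environment; /jixeofafod/ is unchanged.
Rule 3 (intervocalic voicing): /f/ is a voiceless obstruent between vowels /o/ and /a/, so it voices to [v]. /f/ is a voiceless obstruent between vowels /a/ and /o/, so it voices to [v]. /jixeofafod/ → jixeovavod.
Rule 4 (final devoicing): /d/ is a voiced obstruent in word-final position, so it devoices to [t]. /jixeovavod/ → jixeovavot.

jixeovavot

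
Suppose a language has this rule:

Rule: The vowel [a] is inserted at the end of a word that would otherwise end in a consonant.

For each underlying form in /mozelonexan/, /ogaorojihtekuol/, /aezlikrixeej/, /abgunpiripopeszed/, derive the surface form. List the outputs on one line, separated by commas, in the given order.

mozelonexana, ogaorojihtekuola, aezlikrixeeja, abgunpiripopeszeda

/mozelonexan/: the form ends in the consonant /n/, so [a] is inserted word-finally. → [mozelonexana].
/ogaorojihtekuol/: the form ends in the consonant /l/, so [a] is inserted word-finally. → [ogaorojihtekuola].
/aezlikrixeej/: the form ends in the consonant /j/, so [a] is inserted word-finally. → [aezlikrixeeja].
/abgunpiripopeszed/: the form ends in the consonant /d/, so [a] is inserted word-finally. → [abgunpiripopeszeda].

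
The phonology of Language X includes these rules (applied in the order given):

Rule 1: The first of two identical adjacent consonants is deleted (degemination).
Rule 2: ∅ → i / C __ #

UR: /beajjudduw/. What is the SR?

beajuduwi

Rule 1 (degemination): /jj/ is a geminate; the first /j/ deletes. /dd/ is a geminate; the first /d/ deletes. /beajjudduw/ → beajuduw.
Rule 2 (final i-epenthesis): the form ends in the consonant /w/, so [i] is inserted word-finally. /beajuduw/ → beajuduwi.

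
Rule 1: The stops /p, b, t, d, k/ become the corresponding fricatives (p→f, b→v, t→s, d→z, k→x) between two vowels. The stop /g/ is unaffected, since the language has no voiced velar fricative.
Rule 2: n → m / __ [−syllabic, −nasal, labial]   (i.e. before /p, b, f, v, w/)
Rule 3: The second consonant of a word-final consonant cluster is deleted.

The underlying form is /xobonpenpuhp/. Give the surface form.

Rule 1 (intervocalic spirantization): /b/ is a stop between vowels /o/ and /o/, so it spirantizes to the fricative [v]. /xobonpenpuhp/ → xovonpenpuhp.
Rule 2 (nasal place assimilation): /n/ precedes the labial consonant /p/, so it assimilates in place to [m]. /n/ precedes the labial consonant /p/, so it assimilates in place to [m]. /xovonpenpuhp/ → xovompempuhp.
Rule 3 (final cluster simplification): /p/ is the second consonant of a word-final cluster /hp/, so it deletes. /xovompempuhp/ → xovompempuh.

xovompempuh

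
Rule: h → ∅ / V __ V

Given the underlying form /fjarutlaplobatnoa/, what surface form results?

fjarutlaplobatnoa

No segment of /fjarutlaplobatnoa/ meets the structural description of the rule, so the form surfaces unchanged.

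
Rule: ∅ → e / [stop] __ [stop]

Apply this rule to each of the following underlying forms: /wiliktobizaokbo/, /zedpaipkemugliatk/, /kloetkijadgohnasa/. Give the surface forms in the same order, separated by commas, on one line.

wiliketobizaokebo, zedepaipekemugliatek, kloetekijadegohnasa

/wiliktobizaokbo/: /k/ and /t/ form a stop–stop cluster, so [e] is inserted between them. /k/ and /b/ form a stop–stop cluster, so [e] is inserted between them. → [wiliketobizaokebo].
/zedpaipkemugliatk/: /d/ and /p/ form a stop–stop cluster, so [e] is inserted between them. /p/ and /k/ form a stop–stop cluster, so [e] is inserted between them. /t/ and /k/ form a stop–stop cluster, so [e] is inserted between them. → [zedepaipekemugliatek].
/kloetkijadgohnasa/: /t/ and /k/ form a stop–stop cluster, so [e] is inserted between them. /d/ and /g/ form a stop–stop cluster, so [e] is inserted between them. → [kloetekijadegohnasa].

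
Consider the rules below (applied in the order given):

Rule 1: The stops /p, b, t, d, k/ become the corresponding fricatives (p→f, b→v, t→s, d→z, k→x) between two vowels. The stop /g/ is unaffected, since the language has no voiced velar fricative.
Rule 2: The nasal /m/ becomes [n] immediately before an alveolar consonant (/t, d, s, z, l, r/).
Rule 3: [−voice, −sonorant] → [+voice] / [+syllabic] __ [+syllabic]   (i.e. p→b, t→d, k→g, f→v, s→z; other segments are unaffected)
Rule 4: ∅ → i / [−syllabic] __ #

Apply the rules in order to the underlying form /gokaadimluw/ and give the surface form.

Rule 1 (intervocalic spirantization): /k/ is a stop between vowels /o/ and /a/, so it spirantizes to the fricative [x]. /d/ is a stop between vowels /a/ and /i/, so it spirantizes to the fricative [z]. /gokaadimluw/ → goxaazimluw.
Rule 2 (nasal place assimilation): /m/ precedes the alveolar consonant /l/, so it assimilates in place to [n]. /goxaazimluw/ → goxaazinluw.
Rule 3 (intervocalic voicing): no segment meets the environment; /goxaazinluw/ is unchanged.
Rule 4 (final i-epenthesis): the form ends in the consonant /w/, so [i] is inserted word-finally. /goxaazinluw/ → goxaazinluwi.

goxaazinluwi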